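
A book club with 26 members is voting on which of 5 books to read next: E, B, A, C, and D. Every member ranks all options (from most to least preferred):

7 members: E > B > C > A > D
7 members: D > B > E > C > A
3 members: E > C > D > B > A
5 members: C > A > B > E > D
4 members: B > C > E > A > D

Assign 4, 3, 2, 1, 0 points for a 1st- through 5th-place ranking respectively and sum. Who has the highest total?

E: 7·4 + 7·2 + 3·4 + 5·1 + 4·2 = 67
B: 7·3 + 7·3 + 3·1 + 5·2 + 4·4 = 71
A: 7·1 + 7·0 + 3·0 + 5·3 + 4·1 = 26
C: 7·2 + 7·1 + 3·3 + 5·4 + 4·3 = 62
D: 7·0 + 7·4 + 3·2 + 5·0 + 4·0 = 34
B has the highest Borda score (71).

B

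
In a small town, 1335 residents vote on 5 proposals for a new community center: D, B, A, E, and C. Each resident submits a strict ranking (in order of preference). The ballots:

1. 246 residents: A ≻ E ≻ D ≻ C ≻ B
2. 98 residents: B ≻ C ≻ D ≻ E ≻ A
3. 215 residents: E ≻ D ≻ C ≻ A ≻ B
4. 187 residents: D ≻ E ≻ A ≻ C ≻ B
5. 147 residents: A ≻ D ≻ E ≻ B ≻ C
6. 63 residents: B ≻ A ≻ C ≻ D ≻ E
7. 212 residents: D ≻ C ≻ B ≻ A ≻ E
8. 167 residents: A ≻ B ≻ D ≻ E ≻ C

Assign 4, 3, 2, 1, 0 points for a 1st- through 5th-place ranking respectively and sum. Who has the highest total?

D: 246·2 + 98·2 + 215·3 + 187·4 + 147·3 + 63·1 + 212·4 + 167·2 = 3767
B: 246·0 + 98·4 + 215·0 + 187·0 + 147·1 + 63·4 + 212·2 + 167·3 = 1716
A: 246·4 + 98·0 + 215·1 + 187·2 + 147·4 + 63·3 + 212·1 + 167·4 = 3230
E: 246·3 + 98·1 + 215·4 + 187·3 + 147·2 + 63·0 + 212·0 + 167·1 = 2718
C: 246·1 + 98·3 + 215·2 + 187·1 + 147·0 + 63·2 + 212·3 + 167·0 = 1919
D has the highest Borda score (3767).

D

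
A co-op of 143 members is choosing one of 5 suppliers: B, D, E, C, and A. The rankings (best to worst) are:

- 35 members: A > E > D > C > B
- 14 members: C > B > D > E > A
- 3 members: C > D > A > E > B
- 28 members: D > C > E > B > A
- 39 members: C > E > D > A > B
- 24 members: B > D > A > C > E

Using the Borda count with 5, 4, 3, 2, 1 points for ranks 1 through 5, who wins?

B: 35·1 + 14·4 + 3·1 + 28·2 + 39·1 + 24·5 = 309
D: 35·3 + 14·3 + 3·4 + 28·5 + 39·3 + 24·4 = 512
E: 35·4 + 14·2 + 3·2 + 28·3 + 39·4 + 24·1 = 438
C: 35·2 + 14·5 + 3·5 + 28·4 + 39·5 + 24·2 = 510
A: 35·5 + 14·1 + 3·3 + 28·1 + 39·2 + 24·3 = 376
D has the highest Borda score (512).

D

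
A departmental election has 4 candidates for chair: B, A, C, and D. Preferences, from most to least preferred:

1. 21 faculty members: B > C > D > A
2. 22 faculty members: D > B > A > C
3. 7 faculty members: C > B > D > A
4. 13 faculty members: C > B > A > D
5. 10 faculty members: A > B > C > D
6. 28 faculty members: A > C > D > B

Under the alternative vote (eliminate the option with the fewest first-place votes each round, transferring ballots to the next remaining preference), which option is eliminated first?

Round 1: B 21, A 38, C 20, D 22. Eliminate C.

C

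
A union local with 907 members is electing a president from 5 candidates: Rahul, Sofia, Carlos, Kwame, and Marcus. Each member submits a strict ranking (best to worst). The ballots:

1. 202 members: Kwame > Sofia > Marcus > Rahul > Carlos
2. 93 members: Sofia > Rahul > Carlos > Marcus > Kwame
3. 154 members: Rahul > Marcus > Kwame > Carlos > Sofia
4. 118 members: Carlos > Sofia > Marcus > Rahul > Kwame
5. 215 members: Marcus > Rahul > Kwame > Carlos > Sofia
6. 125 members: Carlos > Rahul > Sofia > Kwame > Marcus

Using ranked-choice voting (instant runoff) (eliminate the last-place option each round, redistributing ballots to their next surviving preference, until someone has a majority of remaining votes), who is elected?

Round 1: Rahul 154, Sofia 93, Carlos 243, Kwame 202, Marcus 215. Eliminate Sofia.
Round 2: Rahul 247, Carlos 243, Kwame 202, Marcus 215. Eliminate Kwame.
Round 3: Rahul 247, Carlos 243, Marcus 417. Eliminate Carlos.
Round 4: Rahul 372, Marcus 535. Marcus has a majority.

Marcus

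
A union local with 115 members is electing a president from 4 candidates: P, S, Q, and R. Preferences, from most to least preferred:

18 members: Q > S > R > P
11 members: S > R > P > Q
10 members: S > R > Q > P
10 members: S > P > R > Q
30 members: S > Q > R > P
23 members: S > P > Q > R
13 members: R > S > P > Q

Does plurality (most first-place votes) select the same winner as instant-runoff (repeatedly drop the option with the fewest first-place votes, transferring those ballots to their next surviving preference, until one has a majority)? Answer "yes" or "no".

yes

Plurality — first-place votes: P 0, S 84, Q 18, R 13. Winner: S.
Instant-runoff — R1 P 0, S 84, Q 18, R 13 (S winner). Winner: S.
The two methods agree.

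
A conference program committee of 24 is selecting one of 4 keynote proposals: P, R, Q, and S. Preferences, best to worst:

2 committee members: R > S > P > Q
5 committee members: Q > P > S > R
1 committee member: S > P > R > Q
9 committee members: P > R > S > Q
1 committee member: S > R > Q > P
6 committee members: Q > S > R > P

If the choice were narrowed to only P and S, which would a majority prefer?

Voters preferring P to S: 14; preferring S to P: 10.
P wins the head-to-head.

P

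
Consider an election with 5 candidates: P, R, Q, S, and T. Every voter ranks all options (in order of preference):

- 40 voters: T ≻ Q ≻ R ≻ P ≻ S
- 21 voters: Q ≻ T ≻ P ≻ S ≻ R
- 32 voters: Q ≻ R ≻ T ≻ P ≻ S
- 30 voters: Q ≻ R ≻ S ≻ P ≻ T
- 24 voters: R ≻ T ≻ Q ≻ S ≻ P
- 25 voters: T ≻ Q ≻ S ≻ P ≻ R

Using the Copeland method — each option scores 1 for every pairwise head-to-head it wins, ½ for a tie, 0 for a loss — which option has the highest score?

P: beats S; loses to R, Q, and T → score 1.
R: beats P and S; ties T; loses to Q → score 2.5.
Q: beats P, R, and S; loses to T → score 3.
S: loses to P, R, Q, and T → score 0.
T: beats P, Q, and S; ties R → score 3.5.
T has the best pairwise record.

T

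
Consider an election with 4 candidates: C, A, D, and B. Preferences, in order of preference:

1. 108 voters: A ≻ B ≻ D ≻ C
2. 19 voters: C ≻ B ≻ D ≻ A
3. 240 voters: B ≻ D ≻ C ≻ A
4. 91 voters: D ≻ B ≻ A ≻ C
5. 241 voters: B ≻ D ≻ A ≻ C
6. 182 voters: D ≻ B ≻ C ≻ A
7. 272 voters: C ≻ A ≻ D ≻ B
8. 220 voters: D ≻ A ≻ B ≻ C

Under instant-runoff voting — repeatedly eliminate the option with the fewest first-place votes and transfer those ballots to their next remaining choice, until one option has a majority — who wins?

D

Round 1: C 291, A 108, D 493, B 481. Eliminate A.
Round 2: C 291, D 493, B 589. Eliminate C.
Round 3: D 765, B 608. D has a majority.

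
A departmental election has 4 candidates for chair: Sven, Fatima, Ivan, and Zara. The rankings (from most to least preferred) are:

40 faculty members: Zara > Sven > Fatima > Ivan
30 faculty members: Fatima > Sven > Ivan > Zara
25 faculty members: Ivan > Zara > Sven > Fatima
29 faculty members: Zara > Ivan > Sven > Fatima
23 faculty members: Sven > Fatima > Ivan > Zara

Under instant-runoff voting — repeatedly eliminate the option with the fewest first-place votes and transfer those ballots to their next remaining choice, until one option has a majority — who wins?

Zara

Round 1: Sven 23, Fatima 30, Ivan 25, Zara 69. Eliminate Sven.
Round 2: Fatima 53, Ivan 25, Zara 69. Eliminate Ivan.
Round 3: Fatima 53, Zara 94. Zara has a majority.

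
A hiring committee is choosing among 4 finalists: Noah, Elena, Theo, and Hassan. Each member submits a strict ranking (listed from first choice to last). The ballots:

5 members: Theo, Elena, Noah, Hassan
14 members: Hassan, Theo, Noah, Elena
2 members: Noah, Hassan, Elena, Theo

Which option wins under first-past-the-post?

Hassan

First-place votes: Noah 2, Elena 0, Theo 5, Hassan 14.
Hassan has the most first-place votes.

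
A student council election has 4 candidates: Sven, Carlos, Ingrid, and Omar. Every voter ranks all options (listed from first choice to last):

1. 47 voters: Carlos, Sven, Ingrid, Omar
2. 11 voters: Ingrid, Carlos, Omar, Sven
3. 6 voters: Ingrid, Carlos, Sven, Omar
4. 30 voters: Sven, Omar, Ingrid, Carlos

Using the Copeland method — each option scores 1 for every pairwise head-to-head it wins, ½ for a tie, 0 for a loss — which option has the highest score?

Sven: beats Ingrid and Omar; loses to Carlos → score 2.
Carlos: beats Sven and Omar; ties Ingrid → score 2.5.
Ingrid: beats Omar; ties Carlos; loses to Sven → score 1.5.
Omar: loses to Sven, Carlos, and Ingrid → score 0.
Carlos has the best pairwise record.

Carlos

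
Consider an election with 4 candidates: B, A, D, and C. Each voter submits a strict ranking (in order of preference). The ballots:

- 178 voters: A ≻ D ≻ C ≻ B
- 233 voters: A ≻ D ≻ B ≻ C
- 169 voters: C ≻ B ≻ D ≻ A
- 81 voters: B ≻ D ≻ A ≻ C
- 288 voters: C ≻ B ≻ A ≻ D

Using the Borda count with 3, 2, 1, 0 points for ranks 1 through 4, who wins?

B: 178·0 + 233·1 + 169·2 + 81·3 + 288·2 = 1390
A: 178·3 + 233·3 + 169·0 + 81·1 + 288·1 = 1602
D: 178·2 + 233·2 + 169·1 + 81·2 + 288·0 = 1153
C: 178·1 + 233·0 + 169·3 + 81·0 + 288·3 = 1549
A has the highest Borda score (1602).

A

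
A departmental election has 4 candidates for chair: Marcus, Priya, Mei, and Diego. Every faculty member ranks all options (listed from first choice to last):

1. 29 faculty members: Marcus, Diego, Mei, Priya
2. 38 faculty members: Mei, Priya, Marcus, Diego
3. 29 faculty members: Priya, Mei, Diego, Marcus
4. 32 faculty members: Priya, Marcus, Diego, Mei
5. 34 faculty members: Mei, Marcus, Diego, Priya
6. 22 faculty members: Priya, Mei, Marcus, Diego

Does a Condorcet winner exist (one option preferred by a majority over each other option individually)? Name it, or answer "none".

Mei vs Marcus: 123–61 for Mei.
Mei vs Priya: 101–83 for Mei.
Mei vs Diego: 123–61 for Mei.
Mei beats every other option head-to-head.

Mei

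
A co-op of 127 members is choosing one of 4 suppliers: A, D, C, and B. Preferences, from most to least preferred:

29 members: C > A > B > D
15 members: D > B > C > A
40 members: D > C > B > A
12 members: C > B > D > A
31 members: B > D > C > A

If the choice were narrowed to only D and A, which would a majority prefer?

D

Voters preferring D to A: 98; preferring A to D: 29.
D wins the head-to-head.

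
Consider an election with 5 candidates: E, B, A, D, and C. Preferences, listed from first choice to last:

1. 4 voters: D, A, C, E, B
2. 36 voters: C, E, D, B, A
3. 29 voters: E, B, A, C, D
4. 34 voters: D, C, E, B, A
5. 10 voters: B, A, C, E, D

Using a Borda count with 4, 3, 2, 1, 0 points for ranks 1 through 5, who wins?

E: 4·1 + 36·3 + 29·4 + 34·2 + 10·1 = 306
B: 4·0 + 36·1 + 29·3 + 34·1 + 10·4 = 197
A: 4·3 + 36·0 + 29·2 + 34·0 + 10·3 = 100
D: 4·4 + 36·2 + 29·0 + 34·4 + 10·0 = 224
C: 4·2 + 36·4 + 29·1 + 34·3 + 10·2 = 303
E has the highest Borda score (306).

E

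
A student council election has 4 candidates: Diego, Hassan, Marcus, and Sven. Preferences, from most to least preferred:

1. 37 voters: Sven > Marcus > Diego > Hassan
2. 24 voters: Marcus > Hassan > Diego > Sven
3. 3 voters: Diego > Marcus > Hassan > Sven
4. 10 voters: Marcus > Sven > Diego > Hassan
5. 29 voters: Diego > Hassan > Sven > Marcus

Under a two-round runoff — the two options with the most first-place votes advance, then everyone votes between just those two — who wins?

Round 1 first-place votes: Diego 32, Hassan 0, Marcus 34, Sven 37.
Sven and Marcus advance.
Runoff: Sven is preferred to Marcus by 66 voters; Marcus by 37.
Sven wins the runoff.

Sven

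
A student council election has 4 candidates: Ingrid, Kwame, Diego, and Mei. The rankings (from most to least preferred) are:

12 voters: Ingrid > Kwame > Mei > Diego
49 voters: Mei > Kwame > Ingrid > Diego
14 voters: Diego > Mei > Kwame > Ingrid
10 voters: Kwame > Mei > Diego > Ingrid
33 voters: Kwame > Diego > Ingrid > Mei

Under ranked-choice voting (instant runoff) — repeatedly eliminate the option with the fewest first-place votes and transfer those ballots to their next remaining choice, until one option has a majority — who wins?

Round 1: Ingrid 12, Kwame 43, Diego 14, Mei 49. Eliminate Ingrid.
Round 2: Kwame 55, Diego 14, Mei 49. Eliminate Diego.
Round 3: Kwame 55, Mei 63. Mei has a majority.

Mei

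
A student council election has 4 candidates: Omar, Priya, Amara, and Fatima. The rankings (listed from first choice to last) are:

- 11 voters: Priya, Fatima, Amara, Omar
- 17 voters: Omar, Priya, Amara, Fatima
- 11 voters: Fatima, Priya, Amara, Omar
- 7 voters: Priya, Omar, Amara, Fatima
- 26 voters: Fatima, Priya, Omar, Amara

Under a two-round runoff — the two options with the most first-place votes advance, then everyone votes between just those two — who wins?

Round 1 first-place votes: Omar 17, Priya 18, Amara 0, Fatima 37.
Fatima and Priya advance.
Runoff: Fatima is preferred to Priya by 37 voters; Priya by 35.
Fatima wins the runoff.

Fatima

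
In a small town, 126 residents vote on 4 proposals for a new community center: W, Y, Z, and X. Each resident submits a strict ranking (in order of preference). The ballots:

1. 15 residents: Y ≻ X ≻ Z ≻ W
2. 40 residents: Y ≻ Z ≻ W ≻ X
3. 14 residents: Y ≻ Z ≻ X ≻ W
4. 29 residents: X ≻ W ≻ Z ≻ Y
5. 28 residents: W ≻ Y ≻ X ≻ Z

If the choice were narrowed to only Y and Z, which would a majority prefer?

Voters preferring Y to Z: 97; preferring Z to Y: 29.
Y wins the head-to-head.

Y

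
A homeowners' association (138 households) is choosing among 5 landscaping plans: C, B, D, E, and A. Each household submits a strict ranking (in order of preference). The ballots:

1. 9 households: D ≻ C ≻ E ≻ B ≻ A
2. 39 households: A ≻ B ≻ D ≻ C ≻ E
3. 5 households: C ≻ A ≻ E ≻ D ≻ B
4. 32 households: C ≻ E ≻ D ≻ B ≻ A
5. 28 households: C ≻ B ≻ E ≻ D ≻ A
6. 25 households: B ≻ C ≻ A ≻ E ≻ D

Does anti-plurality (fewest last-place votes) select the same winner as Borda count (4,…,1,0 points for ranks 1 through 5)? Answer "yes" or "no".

yes

Anti-plurality — last-place votes: C 0, B 5, D 25, E 39, A 69. Winner: C.
Borda — scores: C 401, B 342, D 211, E 205, A 221. Winner: C.
The two methods agree.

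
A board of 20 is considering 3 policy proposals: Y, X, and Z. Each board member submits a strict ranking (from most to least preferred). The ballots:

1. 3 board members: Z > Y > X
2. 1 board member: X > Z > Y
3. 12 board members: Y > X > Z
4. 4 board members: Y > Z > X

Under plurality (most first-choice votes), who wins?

First-place votes: Y 16, X 1, Z 3.
Y has the most first-place votes.

Y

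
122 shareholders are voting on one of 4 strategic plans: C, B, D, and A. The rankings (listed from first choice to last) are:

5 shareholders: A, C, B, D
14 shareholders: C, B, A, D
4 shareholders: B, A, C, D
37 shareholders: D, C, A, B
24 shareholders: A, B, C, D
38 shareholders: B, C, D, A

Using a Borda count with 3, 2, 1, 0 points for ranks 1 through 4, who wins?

C

C: 5·2 + 14·3 + 4·1 + 37·2 + 24·1 + 38·2 = 230
B: 5·1 + 14·2 + 4·3 + 37·0 + 24·2 + 38·3 = 207
D: 5·0 + 14·0 + 4·0 + 37·3 + 24·0 + 38·1 = 149
A: 5·3 + 14·1 + 4·2 + 37·1 + 24·3 + 38·0 = 146
C has the highest Borda score (230).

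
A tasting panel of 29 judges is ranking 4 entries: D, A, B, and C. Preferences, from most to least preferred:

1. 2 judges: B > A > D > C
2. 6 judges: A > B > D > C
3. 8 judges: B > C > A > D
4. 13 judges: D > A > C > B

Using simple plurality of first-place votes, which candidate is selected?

First-place votes: D 13, A 6, B 10, C 0.
D has the most first-place votes.

D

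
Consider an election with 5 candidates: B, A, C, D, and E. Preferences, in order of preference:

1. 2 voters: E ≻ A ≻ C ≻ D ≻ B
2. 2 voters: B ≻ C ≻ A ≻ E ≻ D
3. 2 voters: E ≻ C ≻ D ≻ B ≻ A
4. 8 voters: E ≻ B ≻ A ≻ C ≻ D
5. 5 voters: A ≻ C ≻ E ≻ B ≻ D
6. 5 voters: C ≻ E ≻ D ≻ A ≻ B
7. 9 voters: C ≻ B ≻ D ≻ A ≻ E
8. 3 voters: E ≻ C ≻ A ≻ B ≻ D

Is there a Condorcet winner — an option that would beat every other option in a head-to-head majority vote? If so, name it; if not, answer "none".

C

C vs B: 26–10 for C.
C vs A: 21–15 for C.
C vs D: 36–0 for C.
C vs E: 21–15 for C.
C beats every other option head-to-head.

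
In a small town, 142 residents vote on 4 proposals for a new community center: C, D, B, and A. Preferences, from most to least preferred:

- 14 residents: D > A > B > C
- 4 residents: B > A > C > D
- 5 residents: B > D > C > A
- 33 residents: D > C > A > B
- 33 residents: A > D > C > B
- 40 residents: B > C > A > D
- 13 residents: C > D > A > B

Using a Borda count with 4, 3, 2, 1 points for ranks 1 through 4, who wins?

D

C: 14·1 + 4·2 + 5·2 + 33·3 + 33·2 + 40·3 + 13·4 = 369
D: 14·4 + 4·1 + 5·3 + 33·4 + 33·3 + 40·1 + 13·3 = 385
B: 14·2 + 4·4 + 5·4 + 33·1 + 33·1 + 40·4 + 13·1 = 303
A: 14·3 + 4·3 + 5·1 + 33·2 + 33·4 + 40·2 + 13·2 = 363
D has the highest Borda score (385).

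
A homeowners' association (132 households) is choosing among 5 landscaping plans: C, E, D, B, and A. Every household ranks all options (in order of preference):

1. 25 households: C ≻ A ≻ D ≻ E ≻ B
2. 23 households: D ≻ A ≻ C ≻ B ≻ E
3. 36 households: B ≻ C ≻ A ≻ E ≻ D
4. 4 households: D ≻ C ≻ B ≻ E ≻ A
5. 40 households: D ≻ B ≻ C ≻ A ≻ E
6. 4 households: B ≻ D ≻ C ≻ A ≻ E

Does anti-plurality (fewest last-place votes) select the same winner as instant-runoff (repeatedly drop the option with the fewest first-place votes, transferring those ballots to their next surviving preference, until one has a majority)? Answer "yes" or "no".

Anti-plurality — last-place votes: C 0, E 67, D 36, B 25, A 4. Winner: C.
Instant-runoff — R1 C 25, E 0, D 67, B 40, A 0 (D winner). Winner: D.
The two methods disagree.

no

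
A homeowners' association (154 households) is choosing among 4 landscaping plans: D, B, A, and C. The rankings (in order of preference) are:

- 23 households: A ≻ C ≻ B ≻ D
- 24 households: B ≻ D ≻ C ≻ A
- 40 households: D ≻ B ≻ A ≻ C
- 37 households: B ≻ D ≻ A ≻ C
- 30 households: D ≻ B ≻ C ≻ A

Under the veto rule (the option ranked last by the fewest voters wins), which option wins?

Last-place votes: D 23, B 0, A 54, C 77.
B is ranked last by the fewest voters, so B wins.

B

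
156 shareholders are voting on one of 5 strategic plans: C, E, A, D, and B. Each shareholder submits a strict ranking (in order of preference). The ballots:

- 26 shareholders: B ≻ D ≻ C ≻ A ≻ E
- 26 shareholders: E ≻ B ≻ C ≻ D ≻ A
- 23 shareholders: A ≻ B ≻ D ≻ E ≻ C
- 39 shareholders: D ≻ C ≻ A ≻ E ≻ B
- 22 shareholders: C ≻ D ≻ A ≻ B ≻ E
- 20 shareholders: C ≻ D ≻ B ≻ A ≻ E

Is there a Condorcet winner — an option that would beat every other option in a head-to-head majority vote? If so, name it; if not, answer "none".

D

D vs C: 88–68 for D.
D vs E: 130–26 for D.
D vs A: 133–23 for D.
D vs B: 81–75 for D.
D beats every other option head-to-head.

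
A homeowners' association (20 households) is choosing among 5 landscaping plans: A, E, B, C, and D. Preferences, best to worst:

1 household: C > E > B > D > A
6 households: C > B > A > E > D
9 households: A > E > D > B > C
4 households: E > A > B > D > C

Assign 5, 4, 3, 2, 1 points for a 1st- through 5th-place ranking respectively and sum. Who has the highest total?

A

A: 1·1 + 6·3 + 9·5 + 4·4 = 80
E: 1·4 + 6·2 + 9·4 + 4·5 = 72
B: 1·3 + 6·4 + 9·2 + 4·3 = 57
C: 1·5 + 6·5 + 9·1 + 4·1 = 48
D: 1·2 + 6·1 + 9·3 + 4·2 = 43
A has the highest Borda score (80).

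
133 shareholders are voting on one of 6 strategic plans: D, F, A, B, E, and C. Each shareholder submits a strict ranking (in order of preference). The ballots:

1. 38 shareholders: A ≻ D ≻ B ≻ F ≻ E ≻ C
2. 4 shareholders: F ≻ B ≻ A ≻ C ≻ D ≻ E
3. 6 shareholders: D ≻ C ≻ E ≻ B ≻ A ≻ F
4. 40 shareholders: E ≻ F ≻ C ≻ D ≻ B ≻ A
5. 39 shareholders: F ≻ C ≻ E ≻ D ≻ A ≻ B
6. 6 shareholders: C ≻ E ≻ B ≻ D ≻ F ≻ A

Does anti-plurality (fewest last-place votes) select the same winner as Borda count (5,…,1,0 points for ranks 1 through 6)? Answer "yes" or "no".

no

Anti-plurality — last-place votes: D 0, F 6, A 46, B 39, E 4, C 38. Winner: D.
Borda — scores: D 356, F 457, A 247, B 200, E 397, C 338. Winner: F.
The two methods disagree.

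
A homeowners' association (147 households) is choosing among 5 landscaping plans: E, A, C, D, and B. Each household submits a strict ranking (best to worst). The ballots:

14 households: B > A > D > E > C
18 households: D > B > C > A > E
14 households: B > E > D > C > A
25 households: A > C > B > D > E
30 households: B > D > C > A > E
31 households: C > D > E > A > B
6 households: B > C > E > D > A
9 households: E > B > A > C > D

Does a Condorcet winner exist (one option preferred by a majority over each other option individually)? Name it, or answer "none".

B

B vs E: 107–40 for B.
B vs A: 91–56 for B.
B vs C: 91–56 for B.
B vs D: 98–49 for B.
B beats every other option head-to-head.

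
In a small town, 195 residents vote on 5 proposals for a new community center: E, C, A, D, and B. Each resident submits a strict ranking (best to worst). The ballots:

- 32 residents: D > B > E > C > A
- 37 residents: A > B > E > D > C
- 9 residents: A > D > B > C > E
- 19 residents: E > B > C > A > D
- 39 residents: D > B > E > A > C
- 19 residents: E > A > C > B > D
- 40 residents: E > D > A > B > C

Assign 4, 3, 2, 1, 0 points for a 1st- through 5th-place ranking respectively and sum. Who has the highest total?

E: 32·2 + 37·2 + 9·0 + 19·4 + 39·2 + 19·4 + 40·4 = 528
C: 32·1 + 37·0 + 9·1 + 19·2 + 39·0 + 19·2 + 40·0 = 117
A: 32·0 + 37·4 + 9·4 + 19·1 + 39·1 + 19·3 + 40·2 = 379
D: 32·4 + 37·1 + 9·3 + 19·0 + 39·4 + 19·0 + 40·3 = 468
B: 32·3 + 37·3 + 9·2 + 19·3 + 39·3 + 19·1 + 40·1 = 458
E has the highest Borda score (528).

E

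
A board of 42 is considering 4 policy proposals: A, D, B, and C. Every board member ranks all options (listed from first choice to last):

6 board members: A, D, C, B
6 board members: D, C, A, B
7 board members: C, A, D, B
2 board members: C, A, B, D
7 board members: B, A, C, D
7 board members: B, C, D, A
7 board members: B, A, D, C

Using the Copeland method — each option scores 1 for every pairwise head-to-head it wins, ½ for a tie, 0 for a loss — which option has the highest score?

A: beats D; ties B; loses to C → score 1.5.
D: loses to A, B, and C → score 0.
B: beats D; ties A and C → score 2.
C: beats A and D; ties B → score 2.5.
C has the best pairwise record.

C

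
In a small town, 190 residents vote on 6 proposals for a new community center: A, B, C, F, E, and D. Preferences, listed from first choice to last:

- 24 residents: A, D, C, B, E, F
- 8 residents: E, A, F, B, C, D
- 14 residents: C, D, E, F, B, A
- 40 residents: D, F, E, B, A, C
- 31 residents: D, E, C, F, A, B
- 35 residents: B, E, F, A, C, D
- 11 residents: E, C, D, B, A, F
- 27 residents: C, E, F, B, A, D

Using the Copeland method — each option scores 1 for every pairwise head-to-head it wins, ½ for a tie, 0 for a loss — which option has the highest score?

D

A: beats C; loses to B, F, E, and D → score 1.
B: beats A; loses to C, F, E, and D → score 1.
C: beats B and F; ties D; loses to A and E → score 2.5.
F: beats A and B; loses to C, E, and D → score 2.
E: beats A, B, C, and F; loses to D → score 4.
D: beats A, B, F, and E; ties C → score 4.5.
D has the best pairwise record.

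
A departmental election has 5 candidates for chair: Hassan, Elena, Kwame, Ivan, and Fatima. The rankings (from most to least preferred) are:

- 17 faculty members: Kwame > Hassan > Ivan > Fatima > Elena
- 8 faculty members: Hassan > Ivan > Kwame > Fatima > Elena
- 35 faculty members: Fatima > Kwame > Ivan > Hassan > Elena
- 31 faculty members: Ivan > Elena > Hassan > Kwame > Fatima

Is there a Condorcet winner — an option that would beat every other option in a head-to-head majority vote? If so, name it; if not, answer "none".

Kwame vs Hassan: 52–39 for Kwame.
Kwame vs Elena: 60–31 for Kwame.
Kwame vs Ivan: 52–39 for Kwame.
Kwame vs Fatima: 56–35 for Kwame.
Kwame beats every other option head-to-head.

Kwame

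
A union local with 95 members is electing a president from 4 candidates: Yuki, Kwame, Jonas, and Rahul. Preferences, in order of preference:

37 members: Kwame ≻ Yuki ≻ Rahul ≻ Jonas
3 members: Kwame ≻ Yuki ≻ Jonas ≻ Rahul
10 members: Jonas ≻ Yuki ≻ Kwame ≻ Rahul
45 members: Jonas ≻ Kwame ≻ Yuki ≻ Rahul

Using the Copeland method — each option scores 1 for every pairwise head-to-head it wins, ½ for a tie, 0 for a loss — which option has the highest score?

Yuki: beats Rahul; loses to Kwame and Jonas → score 1.
Kwame: beats Yuki and Rahul; loses to Jonas → score 2.
Jonas: beats Yuki, Kwame, and Rahul → score 3.
Rahul: loses to Yuki, Kwame, and Jonas → score 0.
Jonas has the best pairwise record.

Jonas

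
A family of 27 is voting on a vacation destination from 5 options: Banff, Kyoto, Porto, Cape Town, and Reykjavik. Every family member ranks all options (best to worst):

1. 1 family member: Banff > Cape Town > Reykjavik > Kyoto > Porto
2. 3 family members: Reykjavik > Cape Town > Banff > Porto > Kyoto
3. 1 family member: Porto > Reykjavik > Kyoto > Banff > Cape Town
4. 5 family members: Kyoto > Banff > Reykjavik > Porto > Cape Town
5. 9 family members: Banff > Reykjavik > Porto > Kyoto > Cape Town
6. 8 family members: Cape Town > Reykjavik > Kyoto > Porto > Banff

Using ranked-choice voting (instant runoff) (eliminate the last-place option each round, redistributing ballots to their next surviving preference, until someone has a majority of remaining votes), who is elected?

Banff

Round 1: Banff 10, Kyoto 5, Porto 1, Cape Town 8, Reykjavik 3. Eliminate Porto.
Round 2: Banff 10, Kyoto 5, Cape Town 8, Reykjavik 4. Eliminate Reykjavik.
Round 3: Banff 10, Kyoto 6, Cape Town 11. Eliminate Kyoto.
Round 4: Banff 16, Cape Town 11. Banff has a majority.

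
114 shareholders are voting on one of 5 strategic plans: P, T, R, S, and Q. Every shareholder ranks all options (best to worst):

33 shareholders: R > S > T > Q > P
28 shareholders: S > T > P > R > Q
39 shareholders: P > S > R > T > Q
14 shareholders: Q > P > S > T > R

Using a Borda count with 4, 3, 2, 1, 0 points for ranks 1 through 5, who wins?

S

P: 33·0 + 28·2 + 39·4 + 14·3 = 254
T: 33·2 + 28·3 + 39·1 + 14·1 = 203
R: 33·4 + 28·1 + 39·2 + 14·0 = 238
S: 33·3 + 28·4 + 39·3 + 14·2 = 356
Q: 33·1 + 28·0 + 39·0 + 14·4 = 89
S has the highest Borda score (356).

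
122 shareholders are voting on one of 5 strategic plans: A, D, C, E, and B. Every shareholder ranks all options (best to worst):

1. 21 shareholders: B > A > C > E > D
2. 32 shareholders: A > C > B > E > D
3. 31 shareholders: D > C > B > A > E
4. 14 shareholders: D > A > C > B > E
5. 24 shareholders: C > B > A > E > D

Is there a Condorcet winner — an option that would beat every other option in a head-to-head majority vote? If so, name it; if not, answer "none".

none

Checking pairwise contests:
B beats A 76–46.
A beats D 77–45.
A beats C 67–55.
A beats E 122–0.
C beats B 101–21.
Every option loses at least one head-to-head, so there is no Condorcet winner.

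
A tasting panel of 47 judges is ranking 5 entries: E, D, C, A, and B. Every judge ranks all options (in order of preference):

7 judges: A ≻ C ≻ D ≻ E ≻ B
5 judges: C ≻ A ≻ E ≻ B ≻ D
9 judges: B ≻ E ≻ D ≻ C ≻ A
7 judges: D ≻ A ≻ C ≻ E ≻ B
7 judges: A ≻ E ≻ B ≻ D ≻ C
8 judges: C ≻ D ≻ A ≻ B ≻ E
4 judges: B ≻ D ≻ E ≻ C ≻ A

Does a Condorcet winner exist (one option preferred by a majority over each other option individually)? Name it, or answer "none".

none

Checking pairwise contests:
D beats E 26–21.
B beats D 25–22.
D beats C 27–20.
D beats A 28–19.
E beats B 26–21.
Every option loses at least one head-to-head, so there is no Condorcet winner.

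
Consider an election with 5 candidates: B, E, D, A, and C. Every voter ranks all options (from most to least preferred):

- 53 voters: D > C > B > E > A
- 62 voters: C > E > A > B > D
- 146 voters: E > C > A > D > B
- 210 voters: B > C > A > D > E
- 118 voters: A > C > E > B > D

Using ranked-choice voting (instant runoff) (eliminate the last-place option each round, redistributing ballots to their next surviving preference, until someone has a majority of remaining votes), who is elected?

E

Round 1: B 210, E 146, D 53, A 118, C 62. Eliminate D.
Round 2: B 210, E 146, A 118, C 115. Eliminate C.
Round 3: B 263, E 208, A 118. Eliminate A.
Round 4: B 263, E 326. E has a majority.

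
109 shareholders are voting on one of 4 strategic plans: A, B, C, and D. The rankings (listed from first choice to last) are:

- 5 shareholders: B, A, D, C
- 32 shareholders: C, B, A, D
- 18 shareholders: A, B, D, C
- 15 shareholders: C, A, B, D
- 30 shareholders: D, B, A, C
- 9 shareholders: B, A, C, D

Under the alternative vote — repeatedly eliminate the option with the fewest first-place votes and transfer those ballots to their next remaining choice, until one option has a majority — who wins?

Round 1: A 18, B 14, C 47, D 30. Eliminate B.
Round 2: A 32, C 47, D 30. Eliminate D.
Round 3: A 62, C 47. A has a majority.

A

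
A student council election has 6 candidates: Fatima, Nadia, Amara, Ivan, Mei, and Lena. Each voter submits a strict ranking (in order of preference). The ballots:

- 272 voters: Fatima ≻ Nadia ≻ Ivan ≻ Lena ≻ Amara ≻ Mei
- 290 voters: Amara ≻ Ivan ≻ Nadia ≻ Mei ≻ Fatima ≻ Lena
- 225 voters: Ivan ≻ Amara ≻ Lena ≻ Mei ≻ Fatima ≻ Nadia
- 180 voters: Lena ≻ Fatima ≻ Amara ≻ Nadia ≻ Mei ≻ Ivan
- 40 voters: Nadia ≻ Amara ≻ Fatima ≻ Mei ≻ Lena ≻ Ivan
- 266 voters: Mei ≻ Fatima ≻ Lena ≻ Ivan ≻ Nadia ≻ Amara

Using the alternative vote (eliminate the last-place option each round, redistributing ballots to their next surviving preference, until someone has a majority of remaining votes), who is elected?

Fatima

Round 1: Fatima 272, Nadia 40, Amara 290, Ivan 225, Mei 266, Lena 180. Eliminate Nadia.
Round 2: Fatima 272, Amara 330, Ivan 225, Mei 266, Lena 180. Eliminate Lena.
Round 3: Fatima 452, Amara 330, Ivan 225, Mei 266. Eliminate Ivan.
Round 4: Fatima 452, Amara 555, Mei 266. Eliminate Mei.
Round 5: Fatima 718, Amara 555. Fatima has a majority.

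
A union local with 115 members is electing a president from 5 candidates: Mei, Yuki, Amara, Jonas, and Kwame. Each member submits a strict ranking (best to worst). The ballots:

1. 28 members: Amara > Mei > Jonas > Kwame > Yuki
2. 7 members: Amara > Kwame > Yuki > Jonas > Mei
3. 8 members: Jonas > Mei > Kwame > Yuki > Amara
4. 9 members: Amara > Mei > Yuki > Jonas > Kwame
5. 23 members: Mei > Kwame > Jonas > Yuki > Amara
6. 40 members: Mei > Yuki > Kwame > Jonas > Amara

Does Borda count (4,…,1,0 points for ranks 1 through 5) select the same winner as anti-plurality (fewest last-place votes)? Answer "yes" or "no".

no

Borda — scores: Mei 387, Yuki 183, Amara 176, Jonas 190, Kwame 214. Winner: Mei.
Anti-plurality — last-place votes: Mei 7, Yuki 28, Amara 71, Jonas 0, Kwame 9. Winner: Jonas.
The two methods disagree.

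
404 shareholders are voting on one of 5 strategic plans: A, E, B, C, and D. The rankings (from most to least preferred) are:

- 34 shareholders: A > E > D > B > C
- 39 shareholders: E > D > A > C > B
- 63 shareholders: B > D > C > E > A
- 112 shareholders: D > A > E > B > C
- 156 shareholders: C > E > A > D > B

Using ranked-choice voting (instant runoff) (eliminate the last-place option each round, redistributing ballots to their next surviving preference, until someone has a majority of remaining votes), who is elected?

D

Round 1: A 34, E 39, B 63, C 156, D 112. Eliminate A.
Round 2: E 73, B 63, C 156, D 112. Eliminate B.
Round 3: E 73, C 156, D 175. Eliminate E.
Round 4: C 156, D 248. D has a majority.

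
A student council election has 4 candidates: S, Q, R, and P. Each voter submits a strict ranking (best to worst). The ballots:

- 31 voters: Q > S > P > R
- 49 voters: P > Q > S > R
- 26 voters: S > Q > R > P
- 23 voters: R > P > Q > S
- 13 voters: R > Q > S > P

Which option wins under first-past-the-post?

P

First-place votes: S 26, Q 31, R 36, P 49.
P has the most first-place votes.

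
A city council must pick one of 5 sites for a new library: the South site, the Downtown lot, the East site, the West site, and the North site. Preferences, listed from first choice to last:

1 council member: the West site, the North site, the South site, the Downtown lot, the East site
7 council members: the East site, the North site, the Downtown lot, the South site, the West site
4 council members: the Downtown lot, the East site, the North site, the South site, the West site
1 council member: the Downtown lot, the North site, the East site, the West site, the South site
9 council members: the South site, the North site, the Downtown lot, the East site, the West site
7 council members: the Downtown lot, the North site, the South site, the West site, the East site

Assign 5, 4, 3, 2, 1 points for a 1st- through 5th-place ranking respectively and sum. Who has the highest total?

the North site

the South site: 1·3 + 7·2 + 4·2 + 1·1 + 9·5 + 7·3 = 92
the Downtown lot: 1·2 + 7·3 + 4·5 + 1·5 + 9·3 + 7·5 = 110
the East site: 1·1 + 7·5 + 4·4 + 1·3 + 9·2 + 7·1 = 80
the West site: 1·5 + 7·1 + 4·1 + 1·2 + 9·1 + 7·2 = 41
the North site: 1·4 + 7·4 + 4·3 + 1·4 + 9·4 + 7·4 = 112
the North site has the highest Borda score (112).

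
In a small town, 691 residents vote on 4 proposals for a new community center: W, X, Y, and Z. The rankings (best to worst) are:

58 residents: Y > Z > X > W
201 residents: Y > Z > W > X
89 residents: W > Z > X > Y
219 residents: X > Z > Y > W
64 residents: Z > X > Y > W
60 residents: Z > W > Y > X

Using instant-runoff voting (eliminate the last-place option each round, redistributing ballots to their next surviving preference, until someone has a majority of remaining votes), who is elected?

X

Round 1: W 89, X 219, Y 259, Z 124. Eliminate W.
Round 2: X 219, Y 259, Z 213. Eliminate Z.
Round 3: X 372, Y 319. X has a majority.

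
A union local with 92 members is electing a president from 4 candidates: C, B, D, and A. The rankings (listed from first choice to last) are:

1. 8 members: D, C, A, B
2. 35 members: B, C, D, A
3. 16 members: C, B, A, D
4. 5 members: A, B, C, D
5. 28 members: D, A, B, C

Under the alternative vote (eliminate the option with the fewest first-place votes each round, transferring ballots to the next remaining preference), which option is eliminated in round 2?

Round 1: C 16, B 35, D 36, A 5. Eliminate A.
Round 2: C 16, B 40, D 36. Eliminate C.

C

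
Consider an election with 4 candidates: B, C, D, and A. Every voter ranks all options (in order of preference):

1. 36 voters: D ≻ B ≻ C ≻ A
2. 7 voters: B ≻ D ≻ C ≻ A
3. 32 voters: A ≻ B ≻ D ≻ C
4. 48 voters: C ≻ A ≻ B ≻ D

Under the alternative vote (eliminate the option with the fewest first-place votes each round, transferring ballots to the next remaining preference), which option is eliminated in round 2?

A

Round 1: B 7, C 48, D 36, A 32. Eliminate B.
Round 2: C 48, D 43, A 32. Eliminate A.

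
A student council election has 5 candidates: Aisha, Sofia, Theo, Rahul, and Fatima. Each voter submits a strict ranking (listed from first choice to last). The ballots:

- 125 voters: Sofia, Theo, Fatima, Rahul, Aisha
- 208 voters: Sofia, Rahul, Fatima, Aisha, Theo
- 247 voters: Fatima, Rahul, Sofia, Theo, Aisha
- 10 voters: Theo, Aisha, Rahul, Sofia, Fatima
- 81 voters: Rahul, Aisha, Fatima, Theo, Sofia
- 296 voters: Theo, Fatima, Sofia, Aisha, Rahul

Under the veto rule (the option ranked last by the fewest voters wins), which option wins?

Fatima

Last-place votes: Aisha 372, Sofia 81, Theo 208, Rahul 296, Fatima 10.
Fatima is ranked last by the fewest voters, so Fatima wins.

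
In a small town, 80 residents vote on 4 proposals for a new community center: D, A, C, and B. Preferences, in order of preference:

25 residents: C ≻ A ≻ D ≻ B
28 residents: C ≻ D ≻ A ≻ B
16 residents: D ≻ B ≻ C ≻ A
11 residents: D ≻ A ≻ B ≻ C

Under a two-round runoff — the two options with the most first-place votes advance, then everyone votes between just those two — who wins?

C

Round 1 first-place votes: D 27, A 0, C 53, B 0.
C and D advance.
Runoff: C is preferred to D by 53 voters; D by 27.
C wins the runoff.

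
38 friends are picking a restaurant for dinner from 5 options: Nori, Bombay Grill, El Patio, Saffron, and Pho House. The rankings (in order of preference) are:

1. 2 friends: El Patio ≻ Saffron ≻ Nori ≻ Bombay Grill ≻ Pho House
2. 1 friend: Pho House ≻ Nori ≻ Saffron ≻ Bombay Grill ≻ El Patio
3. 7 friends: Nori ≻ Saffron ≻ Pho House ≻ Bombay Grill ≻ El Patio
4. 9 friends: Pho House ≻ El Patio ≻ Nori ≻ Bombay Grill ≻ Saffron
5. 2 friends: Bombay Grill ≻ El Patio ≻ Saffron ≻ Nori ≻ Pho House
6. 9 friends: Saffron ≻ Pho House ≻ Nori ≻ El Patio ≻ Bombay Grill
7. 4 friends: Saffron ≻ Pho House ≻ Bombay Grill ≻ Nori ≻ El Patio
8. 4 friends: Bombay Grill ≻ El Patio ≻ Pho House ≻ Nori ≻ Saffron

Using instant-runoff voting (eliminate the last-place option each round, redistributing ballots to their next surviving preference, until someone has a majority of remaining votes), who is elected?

Saffron

Round 1: Nori 7, Bombay Grill 6, El Patio 2, Saffron 13, Pho House 10. Eliminate El Patio.
Round 2: Nori 7, Bombay Grill 6, Saffron 15, Pho House 10. Eliminate Bombay Grill.
Round 3: Nori 7, Saffron 17, Pho House 14. Eliminate Nori.
Round 4: Saffron 24, Pho House 14. Saffron has a majority.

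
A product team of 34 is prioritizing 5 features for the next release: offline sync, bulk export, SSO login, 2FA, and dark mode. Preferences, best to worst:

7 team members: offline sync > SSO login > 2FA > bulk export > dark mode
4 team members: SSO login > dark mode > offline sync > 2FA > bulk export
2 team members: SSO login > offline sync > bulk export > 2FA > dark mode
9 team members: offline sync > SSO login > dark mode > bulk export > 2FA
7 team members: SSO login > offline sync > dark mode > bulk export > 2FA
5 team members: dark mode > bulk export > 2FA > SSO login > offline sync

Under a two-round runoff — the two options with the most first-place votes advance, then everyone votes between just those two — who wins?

Round 1 first-place votes: offline sync 16, bulk export 0, SSO login 13, 2FA 0, dark mode 5.
offline sync and SSO login advance.
Runoff: offline sync is preferred to SSO login by 16 voters; SSO login by 18.
SSO login wins the runoff.

SSO login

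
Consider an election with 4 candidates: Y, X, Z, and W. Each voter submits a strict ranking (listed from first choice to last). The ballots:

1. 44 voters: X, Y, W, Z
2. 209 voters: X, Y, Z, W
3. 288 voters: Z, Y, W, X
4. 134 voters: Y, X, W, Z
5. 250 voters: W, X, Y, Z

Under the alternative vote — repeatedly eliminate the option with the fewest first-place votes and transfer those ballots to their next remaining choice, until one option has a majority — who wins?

Round 1: Y 134, X 253, Z 288, W 250. Eliminate Y.
Round 2: X 387, Z 288, W 250. Eliminate W.
Round 3: X 637, Z 288. X has a majority.

X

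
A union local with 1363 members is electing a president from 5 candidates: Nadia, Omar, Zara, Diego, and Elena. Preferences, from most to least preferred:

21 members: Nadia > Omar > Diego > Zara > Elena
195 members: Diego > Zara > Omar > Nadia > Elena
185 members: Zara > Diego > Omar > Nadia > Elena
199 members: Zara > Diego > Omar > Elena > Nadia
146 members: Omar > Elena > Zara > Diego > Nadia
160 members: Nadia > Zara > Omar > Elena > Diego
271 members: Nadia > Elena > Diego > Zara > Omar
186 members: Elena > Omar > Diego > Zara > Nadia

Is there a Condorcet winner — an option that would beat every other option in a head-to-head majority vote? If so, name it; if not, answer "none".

Zara

Zara vs Nadia: 911–452 for Zara.
Zara vs Omar: 1010–353 for Zara.
Zara vs Diego: 690–673 for Zara.
Zara vs Elena: 760–603 for Zara.
Zara beats every other option head-to-head.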